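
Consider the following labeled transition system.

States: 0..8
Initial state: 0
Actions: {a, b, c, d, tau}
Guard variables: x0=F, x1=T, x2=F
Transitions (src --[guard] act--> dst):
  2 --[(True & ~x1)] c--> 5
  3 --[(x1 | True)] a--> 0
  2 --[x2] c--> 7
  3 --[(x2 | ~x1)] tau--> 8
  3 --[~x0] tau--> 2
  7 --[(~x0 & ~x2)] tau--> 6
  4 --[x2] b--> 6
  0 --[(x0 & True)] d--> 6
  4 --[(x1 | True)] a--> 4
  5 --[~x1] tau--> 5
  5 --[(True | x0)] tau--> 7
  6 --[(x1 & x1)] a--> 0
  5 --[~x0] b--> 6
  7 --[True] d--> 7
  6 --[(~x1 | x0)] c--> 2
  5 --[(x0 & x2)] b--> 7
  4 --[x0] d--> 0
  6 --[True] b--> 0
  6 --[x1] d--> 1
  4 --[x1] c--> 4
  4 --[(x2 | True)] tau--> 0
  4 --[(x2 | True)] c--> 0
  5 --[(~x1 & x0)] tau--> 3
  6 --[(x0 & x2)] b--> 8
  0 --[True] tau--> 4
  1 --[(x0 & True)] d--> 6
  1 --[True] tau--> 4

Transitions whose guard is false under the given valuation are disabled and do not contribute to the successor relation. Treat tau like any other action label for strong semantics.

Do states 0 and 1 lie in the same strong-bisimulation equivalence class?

Answer: BISIMILAR

Working:
Refine partition for ~:
  round 0: {{0,1,2,3,4,5,6,7,8}}
  round 1: {{0,1},{2,8},{3},{4},{5},{6},{7}}
stable after 2 split(s): 7 block(s)
class of 0: {0,1}; class of 1: {0,1}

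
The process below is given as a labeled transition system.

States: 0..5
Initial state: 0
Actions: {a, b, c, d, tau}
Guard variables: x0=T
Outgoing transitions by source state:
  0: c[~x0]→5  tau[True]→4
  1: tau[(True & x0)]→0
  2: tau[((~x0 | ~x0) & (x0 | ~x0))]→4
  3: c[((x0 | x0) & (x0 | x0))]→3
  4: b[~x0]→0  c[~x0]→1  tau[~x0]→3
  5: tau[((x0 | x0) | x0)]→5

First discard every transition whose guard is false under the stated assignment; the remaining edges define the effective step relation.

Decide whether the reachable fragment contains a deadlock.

Reachable = {0,4}
  0: tau→4  [1 out]
  4: ∅  [STUCK]
trace reaching 4: tau

Answer: DEADLOCK at state 4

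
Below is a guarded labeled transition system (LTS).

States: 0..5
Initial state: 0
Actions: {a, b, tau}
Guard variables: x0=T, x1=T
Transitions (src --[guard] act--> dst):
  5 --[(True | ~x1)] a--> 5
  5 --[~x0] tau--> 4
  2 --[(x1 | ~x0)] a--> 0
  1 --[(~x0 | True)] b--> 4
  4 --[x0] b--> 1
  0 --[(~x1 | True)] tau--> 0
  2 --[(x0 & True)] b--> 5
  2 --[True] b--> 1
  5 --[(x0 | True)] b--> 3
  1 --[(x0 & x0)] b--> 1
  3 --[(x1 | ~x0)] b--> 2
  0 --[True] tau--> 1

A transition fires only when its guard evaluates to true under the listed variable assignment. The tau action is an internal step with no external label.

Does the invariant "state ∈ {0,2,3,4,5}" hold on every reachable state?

Answer: INVARIANT VIOLATED at state 1

Trace:
Safe = {0,2,3,4,5}
R = {0,1,4}
  0: ok
  1: VIOLATES
  4: ok
witness against invariant: tau → 1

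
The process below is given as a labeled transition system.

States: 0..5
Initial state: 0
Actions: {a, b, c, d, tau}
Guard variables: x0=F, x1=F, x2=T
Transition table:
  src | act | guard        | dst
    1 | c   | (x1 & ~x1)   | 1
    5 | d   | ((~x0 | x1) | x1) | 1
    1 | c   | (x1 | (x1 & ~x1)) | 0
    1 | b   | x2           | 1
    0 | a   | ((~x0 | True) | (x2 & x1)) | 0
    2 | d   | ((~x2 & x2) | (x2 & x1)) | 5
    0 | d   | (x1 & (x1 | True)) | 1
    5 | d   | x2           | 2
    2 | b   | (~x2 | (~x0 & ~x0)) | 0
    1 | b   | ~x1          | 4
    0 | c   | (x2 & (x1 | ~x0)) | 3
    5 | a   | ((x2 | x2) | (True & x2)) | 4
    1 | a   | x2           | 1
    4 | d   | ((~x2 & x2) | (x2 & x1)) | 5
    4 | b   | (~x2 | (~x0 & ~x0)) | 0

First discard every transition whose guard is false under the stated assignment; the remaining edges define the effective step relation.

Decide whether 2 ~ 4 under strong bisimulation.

Answer: BISIMILAR

Analysis:
Refine partition for ~:
  round 0: {{0,1,2,3,4,5}}
  round 1: {{0},{1},{2,4},{3},{5}}
5 equivalence class(es) (converged in 2)
2∈{2,4}, 4∈{2,4}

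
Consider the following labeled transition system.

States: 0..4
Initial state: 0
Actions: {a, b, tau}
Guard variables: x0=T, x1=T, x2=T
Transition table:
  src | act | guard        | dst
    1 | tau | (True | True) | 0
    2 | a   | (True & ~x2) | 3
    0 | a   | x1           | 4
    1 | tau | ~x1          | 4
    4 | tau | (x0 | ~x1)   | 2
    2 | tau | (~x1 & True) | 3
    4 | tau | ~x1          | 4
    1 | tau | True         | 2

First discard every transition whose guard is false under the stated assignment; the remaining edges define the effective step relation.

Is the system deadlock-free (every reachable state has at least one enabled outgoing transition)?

Answer: DEADLOCK at state 2

Trace:
Reachable = {0,2,4}
  0: a→4  [1 exit(s)]
  2: ∅  [STUCK]
  4: tau→2  [1 exit(s)]
trace reaching 2: a·tau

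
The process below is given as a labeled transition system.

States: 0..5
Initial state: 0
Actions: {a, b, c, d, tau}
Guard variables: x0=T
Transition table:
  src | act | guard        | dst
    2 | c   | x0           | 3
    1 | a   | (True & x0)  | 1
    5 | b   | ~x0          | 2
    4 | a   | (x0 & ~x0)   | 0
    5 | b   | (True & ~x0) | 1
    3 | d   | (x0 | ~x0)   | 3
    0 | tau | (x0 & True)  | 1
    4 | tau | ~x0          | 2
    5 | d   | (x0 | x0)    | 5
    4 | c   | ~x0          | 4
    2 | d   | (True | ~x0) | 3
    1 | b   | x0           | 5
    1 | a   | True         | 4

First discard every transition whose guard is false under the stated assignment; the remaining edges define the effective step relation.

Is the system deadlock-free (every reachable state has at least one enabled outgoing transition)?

Answer: DEADLOCK at state 4

Trace:
R = {0,1,4,5}
  0: tau→1  [deg 1]
  1: a→1  a→4  b→5  [deg 3]
  4: ∅  [STUCK]
  5: d→5  [deg 1]
trace reaching 4: tau·a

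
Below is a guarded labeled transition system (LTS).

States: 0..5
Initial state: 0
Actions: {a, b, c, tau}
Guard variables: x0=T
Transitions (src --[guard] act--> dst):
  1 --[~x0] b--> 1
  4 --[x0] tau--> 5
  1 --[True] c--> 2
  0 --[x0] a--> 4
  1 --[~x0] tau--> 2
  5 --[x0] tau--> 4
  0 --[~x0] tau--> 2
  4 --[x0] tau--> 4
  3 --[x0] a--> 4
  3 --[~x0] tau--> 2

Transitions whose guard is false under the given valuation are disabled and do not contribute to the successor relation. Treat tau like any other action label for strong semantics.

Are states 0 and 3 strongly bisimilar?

Compute ~ classes (split until stable):
  P[0] = {{0,1,2,3,4,5}}
  P[1] = {{0,3},{1},{2},{4,5}}
stable after 2 split(s): 4 block(s)
class of 0: {0,3}; class of 3: {0,3}

Answer: BISIMILAR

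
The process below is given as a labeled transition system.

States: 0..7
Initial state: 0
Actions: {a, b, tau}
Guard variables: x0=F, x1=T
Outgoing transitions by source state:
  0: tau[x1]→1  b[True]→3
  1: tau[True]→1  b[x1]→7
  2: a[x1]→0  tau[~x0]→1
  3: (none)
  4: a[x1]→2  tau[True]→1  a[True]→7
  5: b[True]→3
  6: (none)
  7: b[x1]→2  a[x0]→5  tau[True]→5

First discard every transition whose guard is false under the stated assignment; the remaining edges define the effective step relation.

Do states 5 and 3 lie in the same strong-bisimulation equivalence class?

Answer: NOT BISIMILAR

Trace:
Bisimulation quotient by refinement:
  round 0: {{0,1,2,3,4,5,6,7}}
  round 1: {{0,1,7},{2,4},{3,6},{5}}
  round 2: {{0},{1},{2},{3,6},{4},{5},{7}}
7 equivalence class(es) (converged in 3)
5∈{5}, 3∈{3,6}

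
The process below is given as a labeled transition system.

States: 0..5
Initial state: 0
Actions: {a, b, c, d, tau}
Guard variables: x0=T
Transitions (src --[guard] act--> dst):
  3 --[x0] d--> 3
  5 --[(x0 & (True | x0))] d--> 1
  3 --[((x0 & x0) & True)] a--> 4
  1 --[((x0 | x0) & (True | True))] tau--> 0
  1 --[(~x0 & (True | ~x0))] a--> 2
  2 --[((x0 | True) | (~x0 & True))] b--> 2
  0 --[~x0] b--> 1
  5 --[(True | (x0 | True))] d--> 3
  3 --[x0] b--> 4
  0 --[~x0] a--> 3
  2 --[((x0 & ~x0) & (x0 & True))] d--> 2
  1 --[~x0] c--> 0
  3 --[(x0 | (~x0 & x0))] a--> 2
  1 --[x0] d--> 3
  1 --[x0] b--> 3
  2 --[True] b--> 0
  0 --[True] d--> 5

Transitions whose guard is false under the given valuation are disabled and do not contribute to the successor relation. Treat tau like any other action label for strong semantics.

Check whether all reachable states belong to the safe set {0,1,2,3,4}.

Inv-set: {0,1,2,3,4}
Reachable = {0,1,2,3,4,5}
  0: ✓
  1: ✓
  2: ✓
  3: ✓
  4: ✓
  5: outside
witness against invariant: d → 5

Answer: INVARIANT VIOLATED at state 5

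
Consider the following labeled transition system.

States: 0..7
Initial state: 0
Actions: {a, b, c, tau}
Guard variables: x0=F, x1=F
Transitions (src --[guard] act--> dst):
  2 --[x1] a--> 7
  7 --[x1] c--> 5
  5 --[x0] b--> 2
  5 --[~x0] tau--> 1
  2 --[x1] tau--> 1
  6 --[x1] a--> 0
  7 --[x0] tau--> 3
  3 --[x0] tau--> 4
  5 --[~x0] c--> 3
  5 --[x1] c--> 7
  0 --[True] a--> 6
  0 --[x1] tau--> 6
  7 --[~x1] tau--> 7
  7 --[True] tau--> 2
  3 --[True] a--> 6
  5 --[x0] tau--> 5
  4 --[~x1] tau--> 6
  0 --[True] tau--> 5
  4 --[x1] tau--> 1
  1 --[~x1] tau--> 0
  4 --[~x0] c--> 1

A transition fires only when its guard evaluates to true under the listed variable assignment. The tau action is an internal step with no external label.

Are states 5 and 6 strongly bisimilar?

Answer: NOT BISIMILAR

Trace:
Compute ~ classes (split until stable):
  π0 = {{0,1,2,3,4,5,6,7}}
  π1 = {{0},{1,7},{2,6},{3},{4,5}}
  π2 = {{0},{1},{2,6},{3},{4},{5},{7}}
Fixed point at round 3; 7 class(es).
class of 5: {5}; class of 6: {2,6}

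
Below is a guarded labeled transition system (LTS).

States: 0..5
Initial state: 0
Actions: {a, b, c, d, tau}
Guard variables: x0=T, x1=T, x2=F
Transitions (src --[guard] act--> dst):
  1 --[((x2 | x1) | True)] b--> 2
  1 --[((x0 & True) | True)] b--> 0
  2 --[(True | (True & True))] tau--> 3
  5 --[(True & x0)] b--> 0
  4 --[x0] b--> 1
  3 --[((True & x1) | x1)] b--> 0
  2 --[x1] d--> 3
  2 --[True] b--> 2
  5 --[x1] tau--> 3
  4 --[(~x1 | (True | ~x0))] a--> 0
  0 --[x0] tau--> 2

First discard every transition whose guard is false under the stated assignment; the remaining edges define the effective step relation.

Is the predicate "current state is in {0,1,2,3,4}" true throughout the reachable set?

Inv-set: {0,1,2,3,4}
Reachable = {0,2,3}
  0: ok
  2: ok
  3: ok

Answer: INVARIANT HOLDS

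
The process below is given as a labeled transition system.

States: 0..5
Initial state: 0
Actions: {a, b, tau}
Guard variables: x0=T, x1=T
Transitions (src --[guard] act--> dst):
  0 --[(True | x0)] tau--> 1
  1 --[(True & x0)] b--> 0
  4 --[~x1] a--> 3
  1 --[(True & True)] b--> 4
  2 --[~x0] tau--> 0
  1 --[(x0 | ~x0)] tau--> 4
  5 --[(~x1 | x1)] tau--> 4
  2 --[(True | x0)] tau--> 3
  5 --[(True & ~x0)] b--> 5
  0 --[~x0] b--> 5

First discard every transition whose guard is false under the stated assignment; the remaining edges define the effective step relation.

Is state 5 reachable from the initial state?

Answer: UNREACHABLE

Working:
Guard filter leaves 6 enabled edge(s).
L0 = {0}
L1 = {1}  cumulative {0,1}
L2 = {4}  cumulative {0,1,4}
R = {0,1,4}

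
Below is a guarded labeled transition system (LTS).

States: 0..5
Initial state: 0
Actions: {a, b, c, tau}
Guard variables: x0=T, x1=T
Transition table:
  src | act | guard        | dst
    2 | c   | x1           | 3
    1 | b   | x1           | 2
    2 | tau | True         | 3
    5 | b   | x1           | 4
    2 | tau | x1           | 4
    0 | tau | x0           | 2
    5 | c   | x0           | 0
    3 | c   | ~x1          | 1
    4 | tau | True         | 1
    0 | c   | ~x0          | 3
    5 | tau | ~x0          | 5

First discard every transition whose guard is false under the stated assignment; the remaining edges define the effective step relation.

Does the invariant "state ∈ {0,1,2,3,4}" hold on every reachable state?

Safe = {0,1,2,3,4}
R = {0,1,2,3,4}
  0: ✓
  1: ✓
  2: ✓
  3: ✓
  4: ✓

Answer: INVARIANT HOLDS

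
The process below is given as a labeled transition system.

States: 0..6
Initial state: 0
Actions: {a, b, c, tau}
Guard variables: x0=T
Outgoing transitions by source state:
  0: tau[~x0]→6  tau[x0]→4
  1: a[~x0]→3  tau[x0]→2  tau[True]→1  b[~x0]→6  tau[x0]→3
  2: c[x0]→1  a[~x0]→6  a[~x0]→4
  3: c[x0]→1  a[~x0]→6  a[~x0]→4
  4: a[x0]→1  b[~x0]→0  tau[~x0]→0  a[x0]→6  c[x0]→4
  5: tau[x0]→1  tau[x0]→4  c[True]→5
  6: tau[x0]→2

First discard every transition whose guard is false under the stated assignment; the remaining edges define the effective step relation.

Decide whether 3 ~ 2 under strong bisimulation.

Compute ~ classes (split until stable):
  P[0] = {{0,1,2,3,4,5,6}}
  P[1] = {{0,1,6},{2,3},{4},{5}}
  P[2] = {{0},{1},{2,3},{4},{5},{6}}
stable after 3 split(s): 6 block(s)
[3]={2,3}  [2]={2,3}

Answer: BISIMILAR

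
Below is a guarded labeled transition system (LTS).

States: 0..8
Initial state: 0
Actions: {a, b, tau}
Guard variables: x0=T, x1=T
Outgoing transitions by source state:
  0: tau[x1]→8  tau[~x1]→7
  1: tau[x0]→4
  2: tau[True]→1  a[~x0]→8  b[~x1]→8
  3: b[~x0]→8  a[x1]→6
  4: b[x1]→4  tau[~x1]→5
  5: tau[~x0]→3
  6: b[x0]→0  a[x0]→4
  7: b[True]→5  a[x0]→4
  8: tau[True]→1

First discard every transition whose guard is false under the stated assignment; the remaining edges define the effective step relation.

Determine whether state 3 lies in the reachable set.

Guard filter leaves 10 enabled edge(s).
Layer 0: {0}
Layer 1: {8}  total {0,8}
Layer 2: {1}  total {0,1,8}
Layer 3: {4}  total {0,1,4,8}
Reachable = {0,1,4,8}

Answer: UNREACHABLE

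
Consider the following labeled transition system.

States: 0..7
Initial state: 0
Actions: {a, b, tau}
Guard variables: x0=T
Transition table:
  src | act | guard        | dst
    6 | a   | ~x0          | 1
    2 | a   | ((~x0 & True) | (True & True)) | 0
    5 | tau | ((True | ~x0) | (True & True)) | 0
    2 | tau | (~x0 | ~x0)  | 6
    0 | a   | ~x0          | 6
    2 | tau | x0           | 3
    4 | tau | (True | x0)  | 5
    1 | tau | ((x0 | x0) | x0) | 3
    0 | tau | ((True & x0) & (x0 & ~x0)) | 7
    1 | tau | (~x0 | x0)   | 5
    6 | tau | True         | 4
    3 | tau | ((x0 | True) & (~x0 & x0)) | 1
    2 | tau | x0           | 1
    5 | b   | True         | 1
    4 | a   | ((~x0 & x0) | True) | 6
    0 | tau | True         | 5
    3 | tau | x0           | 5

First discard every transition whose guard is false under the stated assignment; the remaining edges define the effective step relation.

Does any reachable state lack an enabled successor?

Reachable = {0,1,3,5}
  0: tau→5  [1 out]
  1: tau→3  tau→5  [2 out]
  3: tau→5  [1 out]
  5: b→1  tau→0  [2 out]

Answer: DEADLOCK-FREE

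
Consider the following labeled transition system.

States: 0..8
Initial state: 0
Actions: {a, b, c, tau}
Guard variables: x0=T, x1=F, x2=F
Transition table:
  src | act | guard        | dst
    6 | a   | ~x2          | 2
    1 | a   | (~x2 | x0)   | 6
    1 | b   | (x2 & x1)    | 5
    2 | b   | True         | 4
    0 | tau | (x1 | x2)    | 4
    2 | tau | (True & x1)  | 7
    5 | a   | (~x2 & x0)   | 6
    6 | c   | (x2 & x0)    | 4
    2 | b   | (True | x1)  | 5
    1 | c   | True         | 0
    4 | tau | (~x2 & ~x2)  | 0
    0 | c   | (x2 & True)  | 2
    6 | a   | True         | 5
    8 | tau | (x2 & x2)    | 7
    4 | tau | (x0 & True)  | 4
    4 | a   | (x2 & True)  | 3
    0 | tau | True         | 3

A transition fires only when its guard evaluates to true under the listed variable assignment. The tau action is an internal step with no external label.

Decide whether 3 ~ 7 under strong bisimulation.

Refine partition for ~:
  π0 = {{0,1,2,3,4,5,6,7,8}}
  π1 = {{0,4},{1},{2},{3,7,8},{5,6}}
  π2 = {{0},{1},{2},{3,7,8},{4},{5},{6}}
stable after 3 split(s): 7 block(s)
class of 3: {3,7,8}; class of 7: {3,7,8}

Answer: BISIMILAR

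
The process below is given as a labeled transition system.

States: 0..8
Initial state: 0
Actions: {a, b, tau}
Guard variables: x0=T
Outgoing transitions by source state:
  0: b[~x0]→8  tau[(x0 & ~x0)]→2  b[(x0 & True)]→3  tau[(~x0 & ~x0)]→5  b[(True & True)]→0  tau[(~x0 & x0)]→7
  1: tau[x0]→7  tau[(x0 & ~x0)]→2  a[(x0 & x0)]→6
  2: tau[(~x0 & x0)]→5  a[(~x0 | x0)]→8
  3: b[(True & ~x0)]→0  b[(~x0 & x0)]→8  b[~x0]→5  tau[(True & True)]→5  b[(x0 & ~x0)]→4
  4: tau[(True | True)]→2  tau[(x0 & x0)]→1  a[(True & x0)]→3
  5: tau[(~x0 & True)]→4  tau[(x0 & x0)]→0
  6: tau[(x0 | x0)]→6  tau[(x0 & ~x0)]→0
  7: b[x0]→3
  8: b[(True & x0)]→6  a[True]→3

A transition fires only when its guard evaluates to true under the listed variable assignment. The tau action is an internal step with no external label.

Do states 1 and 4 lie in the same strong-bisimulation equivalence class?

Bisimulation quotient by refinement:
  P[0] = {{0,1,2,3,4,5,6,7,8}}
  P[1] = {{0,7},{1,4},{2},{3,5,6},{8}}
  P[2] = {{0},{1},{2},{3,6},{4},{5},{7},{8}}
  P[3] = {{0},{1},{2},{3},{4},{5},{6},{7},{8}}
Fixed point at round 4; 9 class(es).
class of 1: {1}; class of 4: {4}

Answer: NOT BISIMILAR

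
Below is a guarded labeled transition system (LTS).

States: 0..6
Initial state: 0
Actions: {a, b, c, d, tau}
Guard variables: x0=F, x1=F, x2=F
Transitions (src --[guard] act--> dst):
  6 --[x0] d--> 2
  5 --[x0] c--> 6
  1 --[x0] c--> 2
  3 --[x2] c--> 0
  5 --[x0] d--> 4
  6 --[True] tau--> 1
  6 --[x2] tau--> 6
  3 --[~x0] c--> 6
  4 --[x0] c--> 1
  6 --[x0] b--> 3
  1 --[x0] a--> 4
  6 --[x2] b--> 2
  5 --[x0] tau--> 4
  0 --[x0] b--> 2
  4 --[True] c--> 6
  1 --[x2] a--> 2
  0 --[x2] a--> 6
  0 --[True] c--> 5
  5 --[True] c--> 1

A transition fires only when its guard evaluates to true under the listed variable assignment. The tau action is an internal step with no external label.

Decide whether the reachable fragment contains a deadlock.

Answer: DEADLOCK at state 1

Working:
R = {0,1,5}
  0: c→5  [1 out]
  1: ∅  [STUCK]
  5: c→1  [1 out]
witness 1: c·c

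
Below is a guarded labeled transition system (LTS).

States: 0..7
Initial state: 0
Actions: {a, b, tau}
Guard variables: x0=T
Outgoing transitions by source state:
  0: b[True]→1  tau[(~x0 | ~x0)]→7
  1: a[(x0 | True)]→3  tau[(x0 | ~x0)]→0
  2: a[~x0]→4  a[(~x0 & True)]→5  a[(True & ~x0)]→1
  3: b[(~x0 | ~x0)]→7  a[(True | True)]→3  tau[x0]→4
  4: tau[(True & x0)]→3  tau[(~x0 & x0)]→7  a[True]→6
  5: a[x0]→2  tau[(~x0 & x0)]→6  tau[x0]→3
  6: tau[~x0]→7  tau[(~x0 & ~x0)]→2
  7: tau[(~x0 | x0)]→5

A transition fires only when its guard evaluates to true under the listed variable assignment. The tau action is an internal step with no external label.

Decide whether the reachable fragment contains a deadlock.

Reach set: {0,1,3,4,6}
  0: b→1  [deg 1]
  1: a→3  tau→0  [deg 2]
  3: a→3  tau→4  [deg 2]
  4: a→6  tau→3  [deg 2]
  6: ∅  [deadlock]
Path to 6: b·a·tau·a

Answer: DEADLOCK at state 6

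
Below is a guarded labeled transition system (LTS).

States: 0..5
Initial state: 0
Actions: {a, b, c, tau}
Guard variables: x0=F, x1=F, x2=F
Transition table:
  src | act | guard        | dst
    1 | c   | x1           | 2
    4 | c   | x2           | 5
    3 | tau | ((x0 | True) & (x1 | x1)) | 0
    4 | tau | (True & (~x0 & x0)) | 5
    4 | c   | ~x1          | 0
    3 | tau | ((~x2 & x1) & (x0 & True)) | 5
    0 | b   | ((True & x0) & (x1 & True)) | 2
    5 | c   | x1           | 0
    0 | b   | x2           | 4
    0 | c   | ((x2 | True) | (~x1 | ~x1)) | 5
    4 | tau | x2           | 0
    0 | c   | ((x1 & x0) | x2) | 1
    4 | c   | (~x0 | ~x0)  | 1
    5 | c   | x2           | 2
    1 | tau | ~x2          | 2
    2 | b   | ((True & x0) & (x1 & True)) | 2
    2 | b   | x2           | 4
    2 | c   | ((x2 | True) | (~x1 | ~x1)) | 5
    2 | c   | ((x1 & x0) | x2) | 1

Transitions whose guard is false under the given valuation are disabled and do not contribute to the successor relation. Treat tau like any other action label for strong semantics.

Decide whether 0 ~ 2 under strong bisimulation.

Answer: BISIMILAR

Working:
Refine partition for ~:
  round 0: {{0,1,2,3,4,5}}
  round 1: {{0,2,4},{1},{3,5}}
  round 2: {{0,2},{1},{3,5},{4}}
stable after 3 split(s): 4 block(s)
[0]={0,2}  [2]={0,2}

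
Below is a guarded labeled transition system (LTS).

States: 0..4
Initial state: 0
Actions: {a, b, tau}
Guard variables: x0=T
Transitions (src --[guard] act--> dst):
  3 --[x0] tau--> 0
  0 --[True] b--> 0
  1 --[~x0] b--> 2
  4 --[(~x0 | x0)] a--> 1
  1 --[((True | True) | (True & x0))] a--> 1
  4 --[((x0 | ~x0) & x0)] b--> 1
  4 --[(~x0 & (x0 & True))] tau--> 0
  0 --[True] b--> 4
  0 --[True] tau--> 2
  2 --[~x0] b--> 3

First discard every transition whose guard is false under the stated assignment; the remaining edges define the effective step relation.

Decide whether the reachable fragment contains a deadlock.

Reach set: {0,1,2,4}
  0: b→0  b→4  tau→2  [3 out]
  1: a→1  [1 out]
  2: ∅  [STUCK]
  4: a→1  b→1  [2 out]
trace reaching 2: tau

Answer: DEADLOCK at state 2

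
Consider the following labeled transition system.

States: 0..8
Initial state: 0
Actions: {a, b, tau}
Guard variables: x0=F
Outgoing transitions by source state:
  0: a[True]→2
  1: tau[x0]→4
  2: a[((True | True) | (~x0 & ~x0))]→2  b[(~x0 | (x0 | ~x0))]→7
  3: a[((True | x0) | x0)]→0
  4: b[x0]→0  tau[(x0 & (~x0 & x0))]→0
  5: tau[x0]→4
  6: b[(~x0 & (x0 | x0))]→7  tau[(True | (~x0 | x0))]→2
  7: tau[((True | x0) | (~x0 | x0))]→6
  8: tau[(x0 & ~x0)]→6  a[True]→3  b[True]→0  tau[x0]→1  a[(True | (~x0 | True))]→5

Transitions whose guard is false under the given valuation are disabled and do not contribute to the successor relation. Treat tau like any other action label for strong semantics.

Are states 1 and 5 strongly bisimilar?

Answer: BISIMILAR

Analysis:
Bisimulation quotient by refinement:
  P[0] = {{0,1,2,3,4,5,6,7,8}}
  P[1] = {{0,3},{1,4,5},{2,8},{6,7}}
  P[2] = {{0},{1,4,5},{2},{3},{6},{7},{8}}
stable after 3 split(s): 7 block(s)
class of 1: {1,4,5}; class of 5: {1,4,5}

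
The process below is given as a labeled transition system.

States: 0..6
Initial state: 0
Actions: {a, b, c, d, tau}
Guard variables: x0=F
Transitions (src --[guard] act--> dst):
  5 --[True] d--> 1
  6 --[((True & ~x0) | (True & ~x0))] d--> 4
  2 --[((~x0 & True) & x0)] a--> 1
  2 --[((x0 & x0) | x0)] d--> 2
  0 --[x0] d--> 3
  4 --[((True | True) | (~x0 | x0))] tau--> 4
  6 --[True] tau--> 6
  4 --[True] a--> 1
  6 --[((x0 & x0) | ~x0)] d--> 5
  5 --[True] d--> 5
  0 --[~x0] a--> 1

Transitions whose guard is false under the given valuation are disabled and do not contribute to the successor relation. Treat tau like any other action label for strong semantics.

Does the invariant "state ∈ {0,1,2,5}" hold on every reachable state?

Safe = {0,1,2,5}
R = {0,1}
  0: ✓
  1: ✓

Answer: INVARIANT HOLDS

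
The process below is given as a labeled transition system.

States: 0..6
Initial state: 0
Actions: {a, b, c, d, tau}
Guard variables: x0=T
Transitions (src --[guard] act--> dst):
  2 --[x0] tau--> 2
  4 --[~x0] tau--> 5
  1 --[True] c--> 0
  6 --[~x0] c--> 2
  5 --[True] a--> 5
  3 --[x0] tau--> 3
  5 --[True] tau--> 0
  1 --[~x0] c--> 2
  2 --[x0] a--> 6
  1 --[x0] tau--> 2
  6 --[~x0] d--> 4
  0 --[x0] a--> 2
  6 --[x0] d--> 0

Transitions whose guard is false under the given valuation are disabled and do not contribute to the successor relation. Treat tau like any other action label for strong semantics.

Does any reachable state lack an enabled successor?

Reach set: {0,2,6}
  0: a→2  [1 out]
  2: a→6  tau→2  [2 out]
  6: d→0  [1 out]

Answer: DEADLOCK-FREE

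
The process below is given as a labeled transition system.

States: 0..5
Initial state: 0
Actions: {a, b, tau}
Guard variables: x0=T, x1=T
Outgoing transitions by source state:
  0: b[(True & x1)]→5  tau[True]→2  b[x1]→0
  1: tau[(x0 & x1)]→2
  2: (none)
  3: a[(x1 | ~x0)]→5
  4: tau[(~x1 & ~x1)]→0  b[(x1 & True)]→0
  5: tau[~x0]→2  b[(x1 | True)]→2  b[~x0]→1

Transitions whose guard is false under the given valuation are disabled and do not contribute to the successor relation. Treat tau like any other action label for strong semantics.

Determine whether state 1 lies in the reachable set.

After dropping false guards: 7 live edges.
L0 = {0}
L1 = {2,5}  total {0,2,5}
Reach set: {0,2,5}

Answer: UNREACHABLE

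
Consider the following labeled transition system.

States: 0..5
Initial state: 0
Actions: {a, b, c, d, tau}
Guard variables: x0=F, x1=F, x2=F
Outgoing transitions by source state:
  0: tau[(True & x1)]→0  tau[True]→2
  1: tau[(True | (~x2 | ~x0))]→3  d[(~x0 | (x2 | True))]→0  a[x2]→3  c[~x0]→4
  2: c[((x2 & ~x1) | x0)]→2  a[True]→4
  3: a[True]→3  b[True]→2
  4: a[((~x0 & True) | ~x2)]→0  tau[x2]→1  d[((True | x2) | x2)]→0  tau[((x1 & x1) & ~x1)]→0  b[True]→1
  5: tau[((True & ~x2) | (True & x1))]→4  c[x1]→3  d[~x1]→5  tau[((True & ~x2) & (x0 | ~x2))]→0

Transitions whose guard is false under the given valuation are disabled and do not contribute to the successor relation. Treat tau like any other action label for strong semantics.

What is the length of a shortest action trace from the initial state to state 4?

BFS to 4:
  Layer 0: {0}
  Layer 1: {2}
  Layer 2: {4}
depth(4)=2, e.g. tau·a

Answer: 2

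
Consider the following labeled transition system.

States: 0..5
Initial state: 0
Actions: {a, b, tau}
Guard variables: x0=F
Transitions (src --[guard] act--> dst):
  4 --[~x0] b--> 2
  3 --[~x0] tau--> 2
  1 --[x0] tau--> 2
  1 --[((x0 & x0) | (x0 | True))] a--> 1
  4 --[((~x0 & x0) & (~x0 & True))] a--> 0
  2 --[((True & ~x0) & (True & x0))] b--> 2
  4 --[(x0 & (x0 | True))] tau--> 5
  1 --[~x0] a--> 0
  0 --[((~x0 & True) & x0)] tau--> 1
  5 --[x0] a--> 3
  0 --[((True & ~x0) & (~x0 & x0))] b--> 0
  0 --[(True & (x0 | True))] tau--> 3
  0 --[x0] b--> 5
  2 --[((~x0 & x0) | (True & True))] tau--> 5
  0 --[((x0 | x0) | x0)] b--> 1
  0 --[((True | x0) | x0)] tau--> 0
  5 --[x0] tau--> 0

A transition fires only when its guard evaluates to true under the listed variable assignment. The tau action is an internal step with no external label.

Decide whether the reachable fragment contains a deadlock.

Reachable = {0,2,3,5}
  0: tau→0  tau→3  [2 exit(s)]
  2: tau→5  [1 exit(s)]
  3: tau→2  [1 exit(s)]
  5: ∅  [STUCK]
Path to 5: tau·tau·tau

Answer: DEADLOCK at state 5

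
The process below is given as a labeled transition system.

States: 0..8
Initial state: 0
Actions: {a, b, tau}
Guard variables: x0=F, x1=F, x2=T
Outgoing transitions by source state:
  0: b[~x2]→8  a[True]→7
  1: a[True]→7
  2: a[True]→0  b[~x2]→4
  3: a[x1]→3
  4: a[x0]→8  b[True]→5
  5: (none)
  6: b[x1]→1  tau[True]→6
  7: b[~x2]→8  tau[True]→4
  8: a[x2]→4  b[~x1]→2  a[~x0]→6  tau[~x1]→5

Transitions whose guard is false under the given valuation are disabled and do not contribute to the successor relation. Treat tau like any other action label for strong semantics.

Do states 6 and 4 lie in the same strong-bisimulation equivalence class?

Bisimulation quotient by refinement:
  P[0] = {{0,1,2,3,4,5,6,7,8}}
  P[1] = {{0,1,2},{3,5},{4},{6,7},{8}}
  P[2] = {{0,1},{2},{3,5},{4},{6},{7},{8}}
Fixed point at round 3; 7 class(es).
[6]={6}  [4]={4}

Answer: NOT BISIMILAR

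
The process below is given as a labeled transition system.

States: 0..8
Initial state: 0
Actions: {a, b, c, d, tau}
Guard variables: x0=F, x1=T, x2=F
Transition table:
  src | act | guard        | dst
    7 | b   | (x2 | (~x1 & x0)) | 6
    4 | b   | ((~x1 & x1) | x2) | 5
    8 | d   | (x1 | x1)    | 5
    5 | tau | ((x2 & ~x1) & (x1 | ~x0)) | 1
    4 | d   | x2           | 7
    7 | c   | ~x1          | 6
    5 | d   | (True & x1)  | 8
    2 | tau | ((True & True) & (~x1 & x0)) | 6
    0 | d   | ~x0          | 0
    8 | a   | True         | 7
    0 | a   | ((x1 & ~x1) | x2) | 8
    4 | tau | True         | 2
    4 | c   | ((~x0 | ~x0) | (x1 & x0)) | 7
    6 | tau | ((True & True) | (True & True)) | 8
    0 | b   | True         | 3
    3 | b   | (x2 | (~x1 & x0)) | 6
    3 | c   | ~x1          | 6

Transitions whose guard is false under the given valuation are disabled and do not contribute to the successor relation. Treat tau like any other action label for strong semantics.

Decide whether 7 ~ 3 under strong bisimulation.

Answer: BISIMILAR

Working:
Refine partition for ~:
  π0 = {{0,1,2,3,4,5,6,7,8}}
  π1 = {{0},{1,2,3,7},{4},{5},{6},{8}}
Fixed point at round 2; 6 class(es).
7∈{1,2,3,7}, 3∈{1,2,3,7}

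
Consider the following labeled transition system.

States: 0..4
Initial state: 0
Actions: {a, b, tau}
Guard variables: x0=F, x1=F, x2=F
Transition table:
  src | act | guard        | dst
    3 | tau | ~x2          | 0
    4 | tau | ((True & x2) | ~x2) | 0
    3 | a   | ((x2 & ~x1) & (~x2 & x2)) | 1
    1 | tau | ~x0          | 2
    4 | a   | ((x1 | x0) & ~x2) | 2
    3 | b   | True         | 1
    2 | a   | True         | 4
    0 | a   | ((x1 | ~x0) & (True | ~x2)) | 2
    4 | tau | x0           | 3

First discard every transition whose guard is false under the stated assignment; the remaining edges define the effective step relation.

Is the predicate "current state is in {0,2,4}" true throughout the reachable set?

Allowed set {0,2,4}
Reach set: {0,2,4}
  0: safe
  2: safe
  4: safe

Answer: INVARIANT HOLDS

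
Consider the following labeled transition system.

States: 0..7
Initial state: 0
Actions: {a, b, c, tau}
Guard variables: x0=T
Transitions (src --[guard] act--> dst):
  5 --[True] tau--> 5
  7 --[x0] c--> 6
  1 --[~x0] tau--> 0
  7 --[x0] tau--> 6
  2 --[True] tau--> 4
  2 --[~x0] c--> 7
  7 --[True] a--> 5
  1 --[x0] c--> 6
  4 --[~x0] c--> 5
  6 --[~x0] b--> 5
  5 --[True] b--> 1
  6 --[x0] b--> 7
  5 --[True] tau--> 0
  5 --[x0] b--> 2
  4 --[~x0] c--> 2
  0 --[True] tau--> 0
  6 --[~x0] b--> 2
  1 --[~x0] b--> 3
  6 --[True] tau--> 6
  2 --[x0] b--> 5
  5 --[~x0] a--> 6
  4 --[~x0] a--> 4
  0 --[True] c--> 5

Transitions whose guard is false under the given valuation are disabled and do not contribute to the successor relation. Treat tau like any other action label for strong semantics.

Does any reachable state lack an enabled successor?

Reach set: {0,1,2,4,5,6,7}
  0: c→5  tau→0  [2 out]
  1: c→6  [1 out]
  2: b→5  tau→4  [2 out]
  4: ∅  [deadlock]
  5: b→1  b→2  tau→0  tau→5  [4 out]
  6: b→7  tau→6  [2 out]
  7: a→5  c→6  tau→6  [3 out]
Path to 4: c·b·tau

Answer: DEADLOCK at state 4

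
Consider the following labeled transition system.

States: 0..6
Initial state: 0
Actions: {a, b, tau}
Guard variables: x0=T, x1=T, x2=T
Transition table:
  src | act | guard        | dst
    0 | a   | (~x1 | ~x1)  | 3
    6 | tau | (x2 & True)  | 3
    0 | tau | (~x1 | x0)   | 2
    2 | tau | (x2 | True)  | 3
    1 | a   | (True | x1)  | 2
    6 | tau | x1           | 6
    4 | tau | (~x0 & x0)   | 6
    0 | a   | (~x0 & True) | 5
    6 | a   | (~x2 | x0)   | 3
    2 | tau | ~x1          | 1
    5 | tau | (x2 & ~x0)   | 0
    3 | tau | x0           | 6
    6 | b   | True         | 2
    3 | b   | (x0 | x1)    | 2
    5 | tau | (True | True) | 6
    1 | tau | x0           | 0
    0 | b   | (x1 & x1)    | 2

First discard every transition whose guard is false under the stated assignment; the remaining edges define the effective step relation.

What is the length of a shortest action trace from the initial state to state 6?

Answer: 3

Analysis:
BFS to 6:
  Layer 0: {0}
  Layer 1: {2}
  Layer 2: {3}
  Layer 3: {6}
first hit 6 at d=3 via b·tau·tau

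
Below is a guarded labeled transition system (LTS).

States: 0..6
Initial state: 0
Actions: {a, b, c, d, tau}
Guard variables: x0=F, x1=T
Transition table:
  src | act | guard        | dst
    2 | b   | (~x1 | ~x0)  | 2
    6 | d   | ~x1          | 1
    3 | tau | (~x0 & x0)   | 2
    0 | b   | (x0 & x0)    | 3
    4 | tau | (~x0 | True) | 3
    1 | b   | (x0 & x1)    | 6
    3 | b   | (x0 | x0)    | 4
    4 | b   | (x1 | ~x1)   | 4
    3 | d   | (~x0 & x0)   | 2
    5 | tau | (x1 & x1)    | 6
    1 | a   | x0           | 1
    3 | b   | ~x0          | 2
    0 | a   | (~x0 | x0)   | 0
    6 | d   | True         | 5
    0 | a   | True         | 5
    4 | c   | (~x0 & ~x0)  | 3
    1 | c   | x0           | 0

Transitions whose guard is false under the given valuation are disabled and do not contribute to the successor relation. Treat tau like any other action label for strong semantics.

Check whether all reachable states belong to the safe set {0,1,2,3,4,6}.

Allowed set {0,1,2,3,4,6}
Reachable = {0,5,6}
  0: safe
  5: VIOLATES
  6: safe
counterexample path to 5: a

Answer: INVARIANT VIOLATED at state 5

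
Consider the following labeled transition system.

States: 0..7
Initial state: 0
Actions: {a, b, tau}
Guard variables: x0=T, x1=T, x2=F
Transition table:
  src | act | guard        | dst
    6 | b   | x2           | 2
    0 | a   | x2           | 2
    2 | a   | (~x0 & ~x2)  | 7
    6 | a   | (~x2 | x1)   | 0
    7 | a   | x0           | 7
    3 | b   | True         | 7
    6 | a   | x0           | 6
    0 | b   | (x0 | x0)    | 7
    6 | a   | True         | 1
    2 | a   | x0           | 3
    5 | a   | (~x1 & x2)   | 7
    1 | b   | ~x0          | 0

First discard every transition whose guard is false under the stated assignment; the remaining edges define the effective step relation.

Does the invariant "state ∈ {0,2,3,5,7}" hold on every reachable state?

Answer: INVARIANT HOLDS

Trace:
Allowed set {0,2,3,5,7}
R = {0,7}
  0: ✓
  7: ✓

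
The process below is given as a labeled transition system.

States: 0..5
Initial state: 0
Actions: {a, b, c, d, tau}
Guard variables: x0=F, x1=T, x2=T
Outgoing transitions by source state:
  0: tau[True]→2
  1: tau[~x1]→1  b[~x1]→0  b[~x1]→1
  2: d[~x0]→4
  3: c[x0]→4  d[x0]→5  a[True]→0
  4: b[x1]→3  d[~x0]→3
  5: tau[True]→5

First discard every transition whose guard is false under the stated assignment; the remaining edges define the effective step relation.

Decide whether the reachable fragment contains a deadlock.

Answer: DEADLOCK-FREE

Working:
R = {0,2,3,4}
  0: tau→2  [1 exit(s)]
  2: d→4  [1 exit(s)]
  3: a→0  [1 exit(s)]
  4: b→3  d→3  [2 exit(s)]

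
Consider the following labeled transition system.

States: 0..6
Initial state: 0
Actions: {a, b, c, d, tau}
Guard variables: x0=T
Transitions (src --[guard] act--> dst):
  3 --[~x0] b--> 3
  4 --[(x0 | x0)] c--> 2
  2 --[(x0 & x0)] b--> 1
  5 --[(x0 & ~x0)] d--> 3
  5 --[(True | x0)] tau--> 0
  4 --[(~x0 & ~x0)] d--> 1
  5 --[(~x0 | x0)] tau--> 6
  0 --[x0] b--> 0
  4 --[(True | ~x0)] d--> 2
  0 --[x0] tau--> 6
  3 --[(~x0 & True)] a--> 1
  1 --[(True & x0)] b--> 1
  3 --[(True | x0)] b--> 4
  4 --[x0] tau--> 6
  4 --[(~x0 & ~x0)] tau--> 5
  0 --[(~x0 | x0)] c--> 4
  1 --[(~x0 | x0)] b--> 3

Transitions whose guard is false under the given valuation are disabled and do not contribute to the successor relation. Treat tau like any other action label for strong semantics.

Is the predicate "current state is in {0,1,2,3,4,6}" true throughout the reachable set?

Inv-set: {0,1,2,3,4,6}
Reachable = {0,1,2,3,4,6}
  0: safe
  1: safe
  2: safe
  3: safe
  4: safe
  6: safe

Answer: INVARIANT HOLDS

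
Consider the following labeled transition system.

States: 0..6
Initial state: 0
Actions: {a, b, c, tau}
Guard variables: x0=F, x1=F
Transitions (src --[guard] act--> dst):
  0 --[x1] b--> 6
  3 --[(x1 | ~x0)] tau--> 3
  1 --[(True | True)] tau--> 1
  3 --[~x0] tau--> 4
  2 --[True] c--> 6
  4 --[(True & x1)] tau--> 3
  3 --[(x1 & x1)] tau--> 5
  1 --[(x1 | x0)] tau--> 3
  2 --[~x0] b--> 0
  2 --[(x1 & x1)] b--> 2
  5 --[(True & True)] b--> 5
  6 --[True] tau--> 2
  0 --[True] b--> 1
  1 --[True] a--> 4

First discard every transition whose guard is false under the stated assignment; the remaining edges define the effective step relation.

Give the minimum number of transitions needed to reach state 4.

BFS to 4:
  L0 = {0}
  L1 = {1}
  L2 = {4}
4 enters at depth 2; path b·a

Answer: 2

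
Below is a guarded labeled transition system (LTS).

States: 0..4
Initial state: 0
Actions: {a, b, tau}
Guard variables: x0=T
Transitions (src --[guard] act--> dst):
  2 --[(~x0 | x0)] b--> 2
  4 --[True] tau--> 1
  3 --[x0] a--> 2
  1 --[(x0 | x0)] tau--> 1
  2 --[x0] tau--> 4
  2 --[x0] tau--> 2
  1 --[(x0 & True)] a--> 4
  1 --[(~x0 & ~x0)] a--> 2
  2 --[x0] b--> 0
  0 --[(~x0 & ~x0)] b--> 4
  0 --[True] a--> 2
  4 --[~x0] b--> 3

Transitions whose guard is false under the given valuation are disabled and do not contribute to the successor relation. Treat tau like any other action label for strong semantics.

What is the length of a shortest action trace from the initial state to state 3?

Answer: UNREACHABLE

Analysis:
Layered search for 3:
  L0 = {0}
  L1 = {2}
  L2 = {4}
  L3 = {1}
3 never appears.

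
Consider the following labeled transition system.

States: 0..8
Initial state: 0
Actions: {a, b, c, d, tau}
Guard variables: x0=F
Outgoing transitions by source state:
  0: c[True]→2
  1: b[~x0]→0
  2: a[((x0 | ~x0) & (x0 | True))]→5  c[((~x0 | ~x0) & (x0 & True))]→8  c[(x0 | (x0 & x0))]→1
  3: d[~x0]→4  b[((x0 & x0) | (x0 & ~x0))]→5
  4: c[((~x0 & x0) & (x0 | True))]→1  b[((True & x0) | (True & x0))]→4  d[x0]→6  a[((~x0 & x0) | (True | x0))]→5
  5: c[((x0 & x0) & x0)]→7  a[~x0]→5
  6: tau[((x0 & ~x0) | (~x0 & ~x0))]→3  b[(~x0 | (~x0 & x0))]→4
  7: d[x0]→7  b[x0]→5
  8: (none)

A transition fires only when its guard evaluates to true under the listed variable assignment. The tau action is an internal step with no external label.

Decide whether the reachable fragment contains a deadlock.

Answer: DEADLOCK-FREE

Trace:
R = {0,2,5}
  0: c→2  [1 exit(s)]
  2: a→5  [1 exit(s)]
  5: a→5  [1 exit(s)]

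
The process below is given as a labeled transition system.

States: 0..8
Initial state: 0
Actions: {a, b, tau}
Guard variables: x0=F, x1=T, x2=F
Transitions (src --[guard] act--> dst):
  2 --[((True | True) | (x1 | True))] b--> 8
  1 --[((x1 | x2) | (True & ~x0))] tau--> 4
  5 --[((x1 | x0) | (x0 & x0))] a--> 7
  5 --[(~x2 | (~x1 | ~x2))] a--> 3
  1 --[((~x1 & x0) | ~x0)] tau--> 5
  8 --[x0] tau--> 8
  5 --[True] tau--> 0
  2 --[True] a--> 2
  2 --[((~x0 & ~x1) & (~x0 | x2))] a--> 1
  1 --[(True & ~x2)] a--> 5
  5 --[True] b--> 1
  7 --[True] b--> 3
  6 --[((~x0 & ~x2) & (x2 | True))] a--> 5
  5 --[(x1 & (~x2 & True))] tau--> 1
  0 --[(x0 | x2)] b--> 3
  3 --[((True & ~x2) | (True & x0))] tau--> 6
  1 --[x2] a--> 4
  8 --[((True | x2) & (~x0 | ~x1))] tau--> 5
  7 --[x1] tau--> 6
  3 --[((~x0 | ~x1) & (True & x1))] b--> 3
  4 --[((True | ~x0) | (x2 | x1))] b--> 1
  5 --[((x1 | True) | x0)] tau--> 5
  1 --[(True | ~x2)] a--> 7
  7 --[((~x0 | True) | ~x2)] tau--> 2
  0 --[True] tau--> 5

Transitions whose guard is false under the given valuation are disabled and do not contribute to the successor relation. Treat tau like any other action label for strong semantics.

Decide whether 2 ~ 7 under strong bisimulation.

Bisimulation quotient by refinement:
  round 0: {{0,1,2,3,4,5,6,7,8}}
  round 1: {{0,8},{1},{2},{3,7},{4},{5},{6}}
  round 2: {{0,8},{1},{2},{3},{4},{5},{6},{7}}
8 equivalence class(es) (converged in 3)
[2]={2}  [7]={7}

Answer: NOT BISIMILAR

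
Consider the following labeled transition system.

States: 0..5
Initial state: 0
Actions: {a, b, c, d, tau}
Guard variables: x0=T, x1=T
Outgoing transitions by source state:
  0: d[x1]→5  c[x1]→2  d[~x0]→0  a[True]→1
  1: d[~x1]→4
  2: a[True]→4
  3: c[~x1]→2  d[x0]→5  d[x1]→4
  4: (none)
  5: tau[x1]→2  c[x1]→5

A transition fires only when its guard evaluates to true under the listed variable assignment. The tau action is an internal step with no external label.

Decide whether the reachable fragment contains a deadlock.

Reach set: {0,1,2,4,5}
  0: a→1  c→2  d→5  [3 out]
  1: ∅  [no exit]
  2: a→4  [1 out]
  4: ∅  [no exit]
  5: c→5  tau→2  [2 out]
trace reaching 1: a

Answer: DEADLOCK at state 1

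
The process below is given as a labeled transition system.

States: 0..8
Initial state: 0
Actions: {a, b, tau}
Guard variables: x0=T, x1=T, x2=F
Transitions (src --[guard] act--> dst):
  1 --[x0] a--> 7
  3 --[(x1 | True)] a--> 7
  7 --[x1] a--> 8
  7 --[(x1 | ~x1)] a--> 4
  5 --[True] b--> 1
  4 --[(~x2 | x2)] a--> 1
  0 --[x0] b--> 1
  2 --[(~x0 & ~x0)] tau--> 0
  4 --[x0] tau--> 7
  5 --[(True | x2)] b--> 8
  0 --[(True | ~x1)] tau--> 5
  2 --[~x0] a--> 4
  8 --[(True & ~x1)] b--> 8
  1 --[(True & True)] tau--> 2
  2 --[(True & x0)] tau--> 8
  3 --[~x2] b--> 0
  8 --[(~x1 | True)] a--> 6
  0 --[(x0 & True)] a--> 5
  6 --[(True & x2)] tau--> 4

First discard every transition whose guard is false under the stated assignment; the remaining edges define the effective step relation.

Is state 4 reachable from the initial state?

Answer: REACHABLE

Trace:
After dropping false guards: 15 live edges.
L0 = {0}
L1 = {1,5}  now seen {0,1,5}
L2 = {2,7,8}  now seen {0,1,2,5,7,8}
L3 = {4,6}  now seen {0,1,2,4,5,6,7,8}
R = {0,1,2,4,5,6,7,8}
trace reaching 4: b·a·a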